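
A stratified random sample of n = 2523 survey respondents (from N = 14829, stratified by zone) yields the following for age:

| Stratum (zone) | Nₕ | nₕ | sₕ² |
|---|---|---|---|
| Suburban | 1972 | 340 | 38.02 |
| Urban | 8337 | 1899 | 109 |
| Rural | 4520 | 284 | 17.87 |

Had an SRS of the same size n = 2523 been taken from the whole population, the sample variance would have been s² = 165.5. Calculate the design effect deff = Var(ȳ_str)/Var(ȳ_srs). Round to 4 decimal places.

Var(ȳ_str) = Σ Wₕ²(1−fₕ)sₕ²/nₕ with Wₕ = Nₕ/14829:
  Suburban: (1972/14829)²·(1−340/1972)·38.02/340 = 0.0016365773
  Urban: (8337/14829)²·(1−1899/8337)·109/1899 = 0.014010014
  Rural: (4520/14829)²·(1−284/4520)·17.87/284 = 0.0054786918
  → Var(ȳ_str) = 0.021125283.
Var(ȳ_srs) = (1 − 2523/14829)·165.5/2523 = 0.054435948.
deff = 0.021125283 / 0.054435948 = 0.3881.

0.3881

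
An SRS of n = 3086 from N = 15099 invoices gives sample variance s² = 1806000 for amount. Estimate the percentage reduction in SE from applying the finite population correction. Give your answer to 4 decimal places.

10.8027

f = n/N = 3086/15099 = 0.20438440.
SE_no-fpc = √(s²/n) = 24.191395; SE_fpc = √((1−f)s²/n) = 21.578068.
Ratio = √(1−f) = 0.89197287. Reduction = 100·(1 − 0.89197287) = 10.8027%.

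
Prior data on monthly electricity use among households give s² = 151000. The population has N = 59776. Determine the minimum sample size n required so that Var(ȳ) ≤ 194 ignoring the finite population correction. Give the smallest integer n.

Without fpc, n₀ = s²/D = 151000/194 = 778.3505.
Rounding up, n = 779.

779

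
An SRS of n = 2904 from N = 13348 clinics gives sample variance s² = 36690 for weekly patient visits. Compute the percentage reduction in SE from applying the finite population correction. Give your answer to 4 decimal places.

f = n/N = 2904/13348 = 0.21756068.
SE_no-fpc = √(s²/n) = 3.5544757; SE_fpc = √((1−f)s²/n) = 3.1441328.
Ratio = √(1−f) = 0.88455600. Reduction = 100·(1 − 0.88455600) = 11.5444%.

11.5444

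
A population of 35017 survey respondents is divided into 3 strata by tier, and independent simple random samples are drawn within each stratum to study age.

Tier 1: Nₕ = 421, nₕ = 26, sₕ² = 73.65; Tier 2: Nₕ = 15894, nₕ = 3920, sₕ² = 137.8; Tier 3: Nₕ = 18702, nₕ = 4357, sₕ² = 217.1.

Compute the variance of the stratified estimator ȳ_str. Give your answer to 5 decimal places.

0.01674

Var(ȳ_str) = Σₕ Wₕ²(1 − fₕ)sₕ²/nₕ with Wₕ = Nₕ/N, N = 35017.
Tier 1: Wₕ = 0.01202273; term = 0.01202273²·(1 − 0.06175772)·73.65/26 = 3.8416759 × 10^-4.
Tier 2: Wₕ = 0.45389382; term = 0.45389382²·(1 − 0.24663395)·137.8/3920 = 0.0054560425.
Tier 3: Wₕ = 0.53408345; term = 0.53408345²·(1 − 0.23296974)·217.1/4357 = 0.01090192.
Sum = 0.01674213.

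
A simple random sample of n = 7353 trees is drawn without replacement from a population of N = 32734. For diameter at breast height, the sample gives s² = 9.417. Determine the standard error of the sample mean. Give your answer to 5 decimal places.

Under SRS without replacement, Var(ȳ) = (1 − f)·s²/n with f = n/N = 7353/32734 = 0.22462883.
Var(ȳ) = (1 − 0.22462883)·9.417/7353 = 0.77537117·0.0012807018 = 9.9301922 × 10^-4.
SE(ȳ) = √(9.9301922 × 10^-4) = 0.03151.

0.03151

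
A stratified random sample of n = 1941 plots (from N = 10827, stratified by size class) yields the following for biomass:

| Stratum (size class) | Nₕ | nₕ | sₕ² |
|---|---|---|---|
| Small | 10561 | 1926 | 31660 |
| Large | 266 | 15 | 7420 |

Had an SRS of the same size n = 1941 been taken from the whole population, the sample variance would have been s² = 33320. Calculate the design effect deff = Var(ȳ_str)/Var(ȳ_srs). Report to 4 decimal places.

0.9277

Var(ȳ_str) = Σ Wₕ²(1−fₕ)sₕ²/nₕ with Wₕ = Nₕ/10827:
  Small: (10561/10827)²·(1−1926/10561)·31660/1926 = 12.788092
  Large: (266/10827)²·(1−15/266)·7420/15 = 0.28174209
  → Var(ȳ_str) = 13.069834.
Var(ȳ_srs) = (1 − 1941/10827)·33320/1941 = 14.088918.
deff = 13.069834 / 14.088918 = 0.9277.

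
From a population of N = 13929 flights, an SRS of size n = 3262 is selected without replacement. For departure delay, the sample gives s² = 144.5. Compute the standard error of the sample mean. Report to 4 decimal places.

0.1842

Under SRS without replacement, Var(ȳ) = (1 − f)·s²/n with f = n/N = 3262/13929 = 0.23418767.
Var(ȳ) = (1 − 0.23418767)·144.5/3262 = 0.76581233·0.044297977 = 0.033923937.
SE(ȳ) = √(0.033923937) = 0.1842.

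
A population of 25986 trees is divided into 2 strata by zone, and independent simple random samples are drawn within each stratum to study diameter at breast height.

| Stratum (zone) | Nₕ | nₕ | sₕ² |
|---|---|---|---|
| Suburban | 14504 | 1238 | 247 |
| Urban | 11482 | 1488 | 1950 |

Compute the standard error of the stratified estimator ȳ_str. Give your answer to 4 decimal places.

Var(ȳ_str) = Σₕ Wₕ²(1 − fₕ)sₕ²/nₕ with Wₕ = Nₕ/N, N = 25986.
Suburban: Wₕ = 0.55814669; term = 0.55814669²·(1 − 0.08535576)·247/1238 = 0.056849313.
Urban: Wₕ = 0.44185331; term = 0.44185331²·(1 − 0.12959415)·1950/1488 = 0.22269461.
Sum = 0.27954392.
SE = √(0.27954392) = 0.5287.

0.5287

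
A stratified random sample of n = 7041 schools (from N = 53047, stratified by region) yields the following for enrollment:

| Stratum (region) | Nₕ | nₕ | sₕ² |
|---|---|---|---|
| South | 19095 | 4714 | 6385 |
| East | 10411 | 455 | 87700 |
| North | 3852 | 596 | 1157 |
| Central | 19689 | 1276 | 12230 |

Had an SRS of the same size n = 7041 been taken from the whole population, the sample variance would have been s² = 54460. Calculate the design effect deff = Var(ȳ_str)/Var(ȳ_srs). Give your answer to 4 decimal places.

1.2635

Var(ȳ_str) = Σ Wₕ²(1−fₕ)sₕ²/nₕ with Wₕ = Nₕ/53047:
  South: (19095/53047)²·(1−4714/19095)·6385/4714 = 0.13217777
  East: (10411/53047)²·(1−455/10411)·87700/455 = 7.0997634
  North: (3852/53047)²·(1−596/3852)·1157/596 = 0.0086523906
  Central: (19689/53047)²·(1−1276/19689)·12230/1276 = 1.2348163
  → Var(ȳ_str) = 8.4754099.
Var(ȳ_srs) = (1 − 7041/53047)·54460/7041 = 6.70806.
deff = 8.4754099 / 6.70806 = 1.2635.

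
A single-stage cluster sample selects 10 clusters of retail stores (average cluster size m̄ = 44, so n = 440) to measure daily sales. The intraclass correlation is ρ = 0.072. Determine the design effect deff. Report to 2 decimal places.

deff = 1 + (44 − 1)·0.072 = 1 + 3.096 = 4.096.

4.10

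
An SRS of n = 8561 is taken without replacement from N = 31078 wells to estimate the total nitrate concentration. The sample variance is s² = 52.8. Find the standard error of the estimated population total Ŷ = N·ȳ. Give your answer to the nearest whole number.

Var(Ŷ) = N²·Var(ȳ) = N²·(1 − n/N)·s²/n.
f = 8561/31078 = 0.27546818; Var(ȳ) = 0.72453182·52.8/8561 = 0.0044685528.
Var(Ŷ) = 31078² · 0.0044685528 = 4.3159163 × 10^6.
SE(Ŷ) = √(4.3159163 × 10^6) = 2077.

2077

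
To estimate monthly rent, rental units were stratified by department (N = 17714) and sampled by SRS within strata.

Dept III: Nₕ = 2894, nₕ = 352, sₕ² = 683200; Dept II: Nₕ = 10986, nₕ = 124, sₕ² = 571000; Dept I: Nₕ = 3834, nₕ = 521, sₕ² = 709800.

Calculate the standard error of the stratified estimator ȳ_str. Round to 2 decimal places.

43.03

Var(ȳ_str) = Σₕ Wₕ²(1 − fₕ)sₕ²/nₕ with Wₕ = Nₕ/N, N = 17714.
Dept III: Wₕ = 0.16337360; term = 0.16337360²·(1 − 0.12163096)·683200/352 = 45.503624.
Dept II: Wₕ = 0.62018742; term = 0.62018742²·(1 − 0.01128709)·571000/124 = 1751.179.
Dept I: Wₕ = 0.21643897; term = 0.21643897²·(1 − 0.13588941)·709800/521 = 55.149113.
Sum = 1851.8317.
SE = √(1851.8317) = 43.03.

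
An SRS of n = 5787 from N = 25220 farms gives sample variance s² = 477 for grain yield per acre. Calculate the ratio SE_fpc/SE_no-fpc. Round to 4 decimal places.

0.8778

f = n/N = 5787/25220 = 0.22946075.
SE_no-fpc = √(s²/n) = 0.28709951; SE_fpc = √((1−f)s²/n) = 0.252017.
Ratio = √(1−f) = 0.87780365.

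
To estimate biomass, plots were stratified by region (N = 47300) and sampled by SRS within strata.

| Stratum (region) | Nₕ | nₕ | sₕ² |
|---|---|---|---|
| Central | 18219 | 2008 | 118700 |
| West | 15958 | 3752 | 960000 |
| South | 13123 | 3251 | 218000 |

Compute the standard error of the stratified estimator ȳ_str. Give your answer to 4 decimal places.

5.8277

Var(ȳ_str) = Σₕ Wₕ²(1 − fₕ)sₕ²/nₕ with Wₕ = Nₕ/N, N = 47300.
Central: Wₕ = 0.38517970; term = 0.38517970²·(1 − 0.11021461)·118700/2008 = 7.8036731.
West: Wₕ = 0.33737844; term = 0.33737844²·(1 − 0.23511718)·960000/3752 = 22.276038.
South: Wₕ = 0.27744186; term = 0.27744186²·(1 − 0.24773299)·218000/3251 = 3.8828939.
Sum = 33.962605.
SE = √(33.962605) = 5.8277.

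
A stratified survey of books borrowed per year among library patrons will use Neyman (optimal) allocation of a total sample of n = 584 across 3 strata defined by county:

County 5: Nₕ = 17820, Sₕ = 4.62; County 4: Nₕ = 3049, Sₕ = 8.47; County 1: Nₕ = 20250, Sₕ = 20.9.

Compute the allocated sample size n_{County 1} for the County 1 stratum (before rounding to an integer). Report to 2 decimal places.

465.14

Neyman allocation: nₕ = n·NₕSₕ / Σⱼ NⱼSⱼ.
Σ NⱼSⱼ = 17820·4.62 + 3049·8.47 + 20250·20.9 = 531378.43.
n_{County 1} = 584·20250·20.9 / 531378.43 = 465.14.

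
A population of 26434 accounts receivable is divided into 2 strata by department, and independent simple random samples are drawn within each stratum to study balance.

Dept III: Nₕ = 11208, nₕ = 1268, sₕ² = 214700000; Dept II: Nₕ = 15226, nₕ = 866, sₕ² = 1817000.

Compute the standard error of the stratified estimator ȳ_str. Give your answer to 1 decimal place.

Var(ȳ_str) = Σₕ Wₕ²(1 − fₕ)sₕ²/nₕ with Wₕ = Nₕ/N, N = 26434.
Dept III: Wₕ = 0.42399939; term = 0.42399939²·(1 − 0.11313348)·214700000/1268 = 26996.131.
Dept II: Wₕ = 0.57600061; term = 0.57600061²·(1 − 0.05687640)·1817000/866 = 656.52539.
Sum = 27652.656.
SE = √(27652.656) = 166.3.

166.3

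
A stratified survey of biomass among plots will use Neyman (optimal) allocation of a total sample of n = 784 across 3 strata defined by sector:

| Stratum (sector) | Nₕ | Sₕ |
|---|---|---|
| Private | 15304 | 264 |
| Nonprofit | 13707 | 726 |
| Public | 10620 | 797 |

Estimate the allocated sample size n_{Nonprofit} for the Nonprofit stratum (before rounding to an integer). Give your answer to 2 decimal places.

347.43

Neyman allocation: nₕ = n·NₕSₕ / Σⱼ NⱼSⱼ.
Σ NⱼSⱼ = 15304·264 + 13707·726 + 10620·797 = 2.2455678 × 10^7.
n_{Nonprofit} = 784·13707·726 / (2.2455678 × 10^7) = 347.43.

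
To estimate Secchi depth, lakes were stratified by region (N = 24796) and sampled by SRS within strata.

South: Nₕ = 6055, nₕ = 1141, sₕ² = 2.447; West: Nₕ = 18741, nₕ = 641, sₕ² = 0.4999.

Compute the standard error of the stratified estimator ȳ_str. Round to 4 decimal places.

Var(ȳ_str) = Σₕ Wₕ²(1 − fₕ)sₕ²/nₕ with Wₕ = Nₕ/N, N = 24796.
South: Wₕ = 0.24419261; term = 0.24419261²·(1 − 0.18843931)·2.447/1141 = 1.0378495 × 10^-4.
West: Wₕ = 0.75580739; term = 0.75580739²·(1 − 0.03420308)·0.4999/641 = 4.3026219 × 10^-4.
Sum = 5.3404714 × 10^-4.
SE = √(5.3404714 × 10^-4) = 0.0231.

0.0231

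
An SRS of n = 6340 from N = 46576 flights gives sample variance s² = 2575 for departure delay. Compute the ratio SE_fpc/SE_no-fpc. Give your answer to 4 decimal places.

0.9295

f = n/N = 6340/46576 = 0.13612161.
SE_no-fpc = √(s²/n) = 0.6373001; SE_fpc = √((1−f)s²/n) = 0.59233895.
Ratio = √(1−f) = 0.92945059.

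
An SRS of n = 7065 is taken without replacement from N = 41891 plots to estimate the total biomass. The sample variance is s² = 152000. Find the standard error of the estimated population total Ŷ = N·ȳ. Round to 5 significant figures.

Var(Ŷ) = N²·Var(ȳ) = N²·(1 − n/N)·s²/n.
f = 7065/41891 = 0.16865198; Var(ȳ) = 0.83134802·152000/7065 = 17.886044.
Var(Ŷ) = 41891² · 17.886044 = 3.138743 × 10^10.
SE(Ŷ) = √(3.138743 × 10^10) = 177160.

177160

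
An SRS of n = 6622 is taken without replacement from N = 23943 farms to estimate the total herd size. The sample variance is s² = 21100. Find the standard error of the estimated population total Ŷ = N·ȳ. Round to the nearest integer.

36352

Var(Ŷ) = N²·Var(ȳ) = N²·(1 − n/N)·s²/n.
f = 6622/23943 = 0.27657353; Var(ȳ) = 0.72342647·21100/6622 = 2.3050889.
Var(Ŷ) = 23943² · 2.3050889 = 1.321432 × 10^9.
SE(Ŷ) = √(1.321432 × 10^9) = 36352.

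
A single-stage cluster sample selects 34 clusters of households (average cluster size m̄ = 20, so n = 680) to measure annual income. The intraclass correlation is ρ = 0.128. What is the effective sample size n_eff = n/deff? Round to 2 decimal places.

deff = 1 + (20 − 1)·0.128 = 1 + 2.432 = 3.432.
n_eff = 680 / 3.432 = 198.14.

198.14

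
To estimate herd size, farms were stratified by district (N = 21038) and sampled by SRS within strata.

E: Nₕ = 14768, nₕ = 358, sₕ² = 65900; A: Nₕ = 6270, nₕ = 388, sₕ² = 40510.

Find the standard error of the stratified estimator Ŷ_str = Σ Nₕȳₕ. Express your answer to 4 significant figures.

Var(Ŷ_str) = Σₕ Nₕ²(1 − fₕ)sₕ²/nₕ.
E: 14768²·(1 − 358/14768)·65900/358 = 3.917311 × 10^10.
A: 6270²·(1 − 388/6270)·40510/388 = 3.8505528 × 10^9.
Sum = 4.3023663 × 10^10.
SE = √(4.3023663 × 10^10) = 207400.

207400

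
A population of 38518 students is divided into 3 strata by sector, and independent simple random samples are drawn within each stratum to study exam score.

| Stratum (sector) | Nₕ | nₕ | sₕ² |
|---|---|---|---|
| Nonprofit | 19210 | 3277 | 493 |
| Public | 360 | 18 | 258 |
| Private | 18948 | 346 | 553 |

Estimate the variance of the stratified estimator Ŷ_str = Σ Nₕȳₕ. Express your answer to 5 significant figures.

6.1115 × 10^8

Var(Ŷ_str) = Σₕ Nₕ²(1 − fₕ)sₕ²/nₕ.
Nonprofit: 19210²·(1 − 3277/19210)·493/3277 = 4.604637 × 10^7.
Public: 360²·(1 − 18/360)·258/18 = 1.76472 × 10^6.
Private: 18948²·(1 − 346/18948)·553/346 = 5.6334189 × 10^8.
Sum = 6.1115298 × 10^8.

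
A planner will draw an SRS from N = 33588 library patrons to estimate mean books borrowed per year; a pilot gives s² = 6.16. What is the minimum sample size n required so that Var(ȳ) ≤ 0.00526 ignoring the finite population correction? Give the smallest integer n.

Without fpc, n₀ = s²/D = 6.16/0.00526 = 1171.1027.
Rounding up, n = 1172.

1172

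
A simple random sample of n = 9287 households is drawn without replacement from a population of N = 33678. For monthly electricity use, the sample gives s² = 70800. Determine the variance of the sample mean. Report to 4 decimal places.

5.5213

Under SRS without replacement, Var(ȳ) = (1 − f)·s²/n with f = n/N = 9287/33678 = 0.27575866.
Var(ȳ) = (1 − 0.27575866)·70800/9287 = 0.72424134·7.6235598 = 5.5212972.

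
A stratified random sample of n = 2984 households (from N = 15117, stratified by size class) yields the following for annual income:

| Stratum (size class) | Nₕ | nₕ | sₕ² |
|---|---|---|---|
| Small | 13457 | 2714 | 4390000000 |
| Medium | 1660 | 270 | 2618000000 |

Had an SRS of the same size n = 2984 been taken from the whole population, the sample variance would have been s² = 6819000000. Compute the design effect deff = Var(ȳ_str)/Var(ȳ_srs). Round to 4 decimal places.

Var(ȳ_str) = Σ Wₕ²(1−fₕ)sₕ²/nₕ with Wₕ = Nₕ/15117:
  Small: (13457/15117)²·(1−2714/13457)·4390000000/2714 = 1.0232866 × 10^6
  Medium: (1660/15117)²·(1−270/1660)·2618000000/270 = 97903.347
  → Var(ȳ_str) = 1.1211899 × 10^6.
Var(ȳ_srs) = (1 − 2984/15117)·6819000000/2984 = 1.8341061 × 10^6.
deff = (1.1211899 × 10^6) / (1.8341061 × 10^6) = 0.6113.

0.6113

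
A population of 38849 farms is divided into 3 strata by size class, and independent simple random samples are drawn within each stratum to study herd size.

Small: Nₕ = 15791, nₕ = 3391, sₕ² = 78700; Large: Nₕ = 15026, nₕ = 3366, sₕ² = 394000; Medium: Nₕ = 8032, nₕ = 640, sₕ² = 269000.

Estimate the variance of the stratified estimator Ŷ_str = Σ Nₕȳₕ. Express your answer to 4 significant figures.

Var(Ŷ_str) = Σₕ Nₕ²(1 − fₕ)sₕ²/nₕ.
Small: 15791²·(1 − 3391/15791)·78700/3391 = 4.5444179 × 10^9.
Large: 15026²·(1 − 3366/15026)·394000/3366 = 2.0508035 × 10^10.
Medium: 8032²·(1 − 640/8032)·269000/640 = 2.4955022 × 10^10.
Sum = 5.0007475 × 10^10.

5.001 × 10^10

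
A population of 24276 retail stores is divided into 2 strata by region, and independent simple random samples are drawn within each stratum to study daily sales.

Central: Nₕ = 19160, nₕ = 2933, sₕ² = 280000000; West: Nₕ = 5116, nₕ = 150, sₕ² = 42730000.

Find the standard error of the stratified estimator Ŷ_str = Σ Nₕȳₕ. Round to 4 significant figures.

Var(Ŷ_str) = Σₕ Nₕ²(1 − fₕ)sₕ²/nₕ.
Central: 19160²·(1 − 2933/19160)·280000000/2933 = 2.9681081 × 10^13.
West: 5116²·(1 − 150/5116)·42730000/150 = 7.2373385 × 10^12.
Sum = 3.691842 × 10^13.
SE = √(3.691842 × 10^13) = 6.076 × 10^6.

6.076 × 10^6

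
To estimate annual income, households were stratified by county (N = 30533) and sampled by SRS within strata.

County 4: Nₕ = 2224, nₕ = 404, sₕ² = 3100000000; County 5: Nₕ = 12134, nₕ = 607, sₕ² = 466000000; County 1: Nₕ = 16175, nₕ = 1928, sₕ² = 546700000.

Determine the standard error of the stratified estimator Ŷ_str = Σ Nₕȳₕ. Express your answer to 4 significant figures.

1.428 × 10^7

Var(Ŷ_str) = Σₕ Nₕ²(1 − fₕ)sₕ²/nₕ.
County 4: 2224²·(1 − 404/2224)·3100000000/404 = 3.1058931 × 10^13.
County 5: 12134²·(1 − 607/12134)·466000000/607 = 1.0737854 × 10^14.
County 1: 16175²·(1 − 1928/16175)·546700000/1928 = 6.5344608 × 10^13.
Sum = 2.0378208 × 10^14.
SE = √(2.0378208 × 10^14) = 1.428 × 10^7.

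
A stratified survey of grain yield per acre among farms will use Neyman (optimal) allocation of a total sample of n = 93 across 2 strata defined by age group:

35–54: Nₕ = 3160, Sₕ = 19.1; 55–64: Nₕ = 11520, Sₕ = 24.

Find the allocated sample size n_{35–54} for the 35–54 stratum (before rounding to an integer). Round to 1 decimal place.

Neyman allocation: nₕ = n·NₕSₕ / Σⱼ NⱼSⱼ.
Σ NⱼSⱼ = 3160·19.1 + 11520·24 = 336836.
n_{35–54} = 93·3160·19.1 / 336836 = 16.7.

16.7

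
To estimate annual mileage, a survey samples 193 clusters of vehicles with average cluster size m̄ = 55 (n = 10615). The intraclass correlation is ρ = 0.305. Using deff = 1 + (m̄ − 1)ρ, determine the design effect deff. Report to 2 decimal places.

17.47

deff = 1 + (55 − 1)·0.305 = 1 + 16.47 = 17.47.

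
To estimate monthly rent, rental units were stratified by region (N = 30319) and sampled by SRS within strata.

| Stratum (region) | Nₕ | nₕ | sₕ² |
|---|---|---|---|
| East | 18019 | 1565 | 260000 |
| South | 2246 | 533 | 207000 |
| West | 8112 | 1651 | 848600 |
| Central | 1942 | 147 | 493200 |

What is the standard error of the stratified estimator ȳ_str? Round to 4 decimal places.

Var(ȳ_str) = Σₕ Wₕ²(1 − fₕ)sₕ²/nₕ with Wₕ = Nₕ/N, N = 30319.
East: Wₕ = 0.59431380; term = 0.59431380²·(1 − 0.08685277)·260000/1565 = 53.583544.
South: Wₕ = 0.07407896; term = 0.07407896²·(1 − 0.23731077)·207000/533 = 1.6254758.
West: Wₕ = 0.26755500; term = 0.26755500²·(1 − 0.20352564)·848600/1651 = 29.305821.
Central: Wₕ = 0.06405224; term = 0.06405224²·(1 − 0.07569516)·493200/147 = 12.723004.
Sum = 97.237845.
SE = √(97.237845) = 9.8609.

9.8609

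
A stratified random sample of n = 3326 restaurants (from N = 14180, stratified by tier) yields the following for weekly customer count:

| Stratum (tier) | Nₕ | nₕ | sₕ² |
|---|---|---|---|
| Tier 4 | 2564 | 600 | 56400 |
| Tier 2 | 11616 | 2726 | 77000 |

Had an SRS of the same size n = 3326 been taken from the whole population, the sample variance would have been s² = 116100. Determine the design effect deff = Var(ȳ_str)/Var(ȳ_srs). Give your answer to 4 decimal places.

Var(ȳ_str) = Σ Wₕ²(1−fₕ)sₕ²/nₕ with Wₕ = Nₕ/14180:
  Tier 4: (2564/14180)²·(1−600/2564)·56400/600 = 2.3541541
  Tier 2: (11616/14180)²·(1−2726/11616)·77000/2726 = 14.506772
  → Var(ȳ_str) = 16.860926.
Var(ȳ_srs) = (1 − 3326/14180)·116100/3326 = 26.719207.
deff = 16.860926 / 26.719207 = 0.6310.

0.6310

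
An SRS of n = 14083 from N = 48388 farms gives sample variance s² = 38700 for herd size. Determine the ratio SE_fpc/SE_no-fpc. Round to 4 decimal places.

0.8420

f = n/N = 14083/48388 = 0.29104323.
SE_no-fpc = √(s²/n) = 1.6577075; SE_fpc = √((1−f)s²/n) = 1.3957826.
Ratio = √(1−f) = 0.84199570.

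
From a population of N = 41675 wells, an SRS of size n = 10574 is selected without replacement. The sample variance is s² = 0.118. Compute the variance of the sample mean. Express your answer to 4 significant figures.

Under SRS without replacement, Var(ȳ) = (1 − f)·s²/n with f = n/N = 10574/41675 = 0.25372525.
Var(ȳ) = (1 − 0.25372525)·0.118/10574 = 0.74627475·1.1159448 × 10^-5 = 8.328014 × 10^-6.

8.328 × 10^-6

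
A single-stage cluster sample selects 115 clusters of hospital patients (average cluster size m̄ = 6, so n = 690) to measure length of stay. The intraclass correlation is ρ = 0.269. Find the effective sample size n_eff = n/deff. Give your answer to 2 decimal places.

deff = 1 + (6 − 1)·0.269 = 1 + 1.345 = 2.345.
n_eff = 690 / 2.345 = 294.24.

294.24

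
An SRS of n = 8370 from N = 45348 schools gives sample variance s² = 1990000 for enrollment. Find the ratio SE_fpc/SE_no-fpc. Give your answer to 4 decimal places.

f = n/N = 8370/45348 = 0.18457264.
SE_no-fpc = √(s²/n) = 15.41927; SE_fpc = √((1−f)s²/n) = 13.923757.
Ratio = √(1−f) = 0.90301017.

0.9030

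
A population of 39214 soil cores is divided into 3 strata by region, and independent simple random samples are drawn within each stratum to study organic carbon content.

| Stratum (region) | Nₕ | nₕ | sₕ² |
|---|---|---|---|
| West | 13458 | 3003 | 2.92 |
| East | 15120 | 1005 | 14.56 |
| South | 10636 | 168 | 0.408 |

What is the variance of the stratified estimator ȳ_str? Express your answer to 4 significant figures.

0.002276

Var(ȳ_str) = Σₕ Wₕ²(1 − fₕ)sₕ²/nₕ with Wₕ = Nₕ/N, N = 39214.
West: Wₕ = 0.34319376; term = 0.34319376²·(1 − 0.22313865)·2.92/3003 = 8.897127 × 10^-5.
East: Wₕ = 0.38557658; term = 0.38557658²·(1 − 0.06646825)·14.56/1005 = 0.0020106927.
South: Wₕ = 0.27122966; term = 0.27122966²·(1 − 0.01579541)·0.408/168 = 1.7583715 × 10^-4.
Sum = 0.0022755011.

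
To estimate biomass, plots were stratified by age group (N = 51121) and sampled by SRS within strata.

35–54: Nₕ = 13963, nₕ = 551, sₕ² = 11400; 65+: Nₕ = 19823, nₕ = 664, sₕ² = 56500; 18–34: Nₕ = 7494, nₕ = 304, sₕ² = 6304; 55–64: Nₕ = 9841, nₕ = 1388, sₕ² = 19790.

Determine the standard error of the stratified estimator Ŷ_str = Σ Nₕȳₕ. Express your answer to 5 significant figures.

Var(Ŷ_str) = Σₕ Nₕ²(1 − fₕ)sₕ²/nₕ.
35–54: 13963²·(1 − 551/13963)·11400/551 = 3.8745881 × 10^9.
65+: 19823²·(1 − 664/19823)·56500/664 = 3.2316371 × 10^10.
18–34: 7494²·(1 − 304/7494)·6304/304 = 1.1173396 × 10^9.
55–64: 9841²·(1 − 1388/9841)·19790/1388 = 1.1860594 × 10^9.
Sum = 3.8494358 × 10^10.
SE = √(3.8494358 × 10^10) = 196200.

196200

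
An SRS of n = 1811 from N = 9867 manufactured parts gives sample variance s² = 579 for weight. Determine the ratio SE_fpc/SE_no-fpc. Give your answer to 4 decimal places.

0.9036

f = n/N = 1811/9867 = 0.18354110.
SE_no-fpc = √(s²/n) = 0.56543157; SE_fpc = √((1−f)s²/n) = 0.51091332.
Ratio = √(1−f) = 0.90358115.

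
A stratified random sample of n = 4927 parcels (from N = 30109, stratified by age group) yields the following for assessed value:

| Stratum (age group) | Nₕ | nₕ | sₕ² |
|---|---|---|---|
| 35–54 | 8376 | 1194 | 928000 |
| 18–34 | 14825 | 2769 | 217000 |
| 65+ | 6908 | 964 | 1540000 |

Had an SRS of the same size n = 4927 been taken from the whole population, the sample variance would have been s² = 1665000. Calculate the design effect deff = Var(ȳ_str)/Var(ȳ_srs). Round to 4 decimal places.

0.4932

Var(ȳ_str) = Σ Wₕ²(1−fₕ)sₕ²/nₕ with Wₕ = Nₕ/30109:
  35–54: (8376/30109)²·(1−1194/8376)·928000/1194 = 51.574266
  18–34: (14825/30109)²·(1−2769/14825)·217000/2769 = 15.450483
  65+: (6908/30109)²·(1−964/6908)·1540000/964 = 72.357267
  → Var(ȳ_str) = 139.38202.
Var(ȳ_srs) = (1 − 4927/30109)·1665000/4927 = 282.63475.
deff = 139.38202 / 282.63475 = 0.4932.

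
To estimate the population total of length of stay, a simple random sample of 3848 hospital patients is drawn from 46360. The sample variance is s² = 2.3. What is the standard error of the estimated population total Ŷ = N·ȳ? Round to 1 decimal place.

Var(Ŷ) = N²·Var(ȳ) = N²·(1 − n/N)·s²/n.
f = 3848/46360 = 0.08300259; Var(ȳ) = 0.91699741·2.3/3848 = 5.4810136 × 10^-4.
Var(Ŷ) = 46360² · (5.4810136 × 10^-4) = 1.1780066 × 10^6.
SE(Ŷ) = √(1.1780066 × 10^6) = 1085.4.

1085.4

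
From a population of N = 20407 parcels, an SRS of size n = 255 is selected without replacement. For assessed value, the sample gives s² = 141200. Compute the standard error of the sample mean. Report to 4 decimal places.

23.3839

Under SRS without replacement, Var(ȳ) = (1 − f)·s²/n with f = n/N = 255/20407 = 0.01249571.
Var(ȳ) = (1 − 0.01249571)·141200/255 = 0.98750429·553.72549 = 546.8063.
SE(ȳ) = √(546.8063) = 23.3839.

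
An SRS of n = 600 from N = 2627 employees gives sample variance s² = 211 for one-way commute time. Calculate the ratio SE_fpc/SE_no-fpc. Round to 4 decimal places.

0.8784

f = n/N = 600/2627 = 0.22839741.
SE_no-fpc = √(s²/n) = 0.5930149; SE_fpc = √((1−f)s²/n) = 0.52090969.
Ratio = √(1−f) = 0.87840912.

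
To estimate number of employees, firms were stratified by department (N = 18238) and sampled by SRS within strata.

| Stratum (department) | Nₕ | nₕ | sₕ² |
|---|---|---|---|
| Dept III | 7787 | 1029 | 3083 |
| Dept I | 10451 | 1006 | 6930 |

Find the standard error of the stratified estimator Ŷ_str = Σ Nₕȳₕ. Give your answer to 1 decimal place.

28942.1

Var(Ŷ_str) = Σₕ Nₕ²(1 − fₕ)sₕ²/nₕ.
Dept III: 7787²·(1 − 1029/7787)·3083/1029 = 1.5766907 × 10^8.
Dept I: 10451²·(1 − 1006/10451)·6930/1006 = 6.7997832 × 10^8.
Sum = 8.3764739 × 10^8.
SE = √(8.3764739 × 10^8) = 28942.1.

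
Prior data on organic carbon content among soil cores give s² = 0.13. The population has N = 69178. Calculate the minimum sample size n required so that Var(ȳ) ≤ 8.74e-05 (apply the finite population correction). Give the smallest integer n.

1457

Without fpc, n₀ = s²/D = 0.13/8.74e-05 = 1487.4142.
With fpc, (1 − n/N)·s²/n ≤ D requires n ≥ n₀/(1 + n₀/N) = 1487.4142/(1 + 1487.4142/69178) = 1456.1061.
Rounding up, n = 1457.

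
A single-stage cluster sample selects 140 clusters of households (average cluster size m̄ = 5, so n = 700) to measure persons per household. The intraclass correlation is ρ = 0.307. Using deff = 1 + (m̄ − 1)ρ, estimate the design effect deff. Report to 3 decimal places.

2.228

deff = 1 + (5 − 1)·0.307 = 1 + 1.228 = 2.228.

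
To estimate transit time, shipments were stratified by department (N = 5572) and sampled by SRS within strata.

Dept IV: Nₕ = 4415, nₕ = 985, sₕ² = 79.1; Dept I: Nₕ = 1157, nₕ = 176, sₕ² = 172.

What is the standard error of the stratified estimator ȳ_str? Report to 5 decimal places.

Var(ȳ_str) = Σₕ Wₕ²(1 − fₕ)sₕ²/nₕ with Wₕ = Nₕ/N, N = 5572.
Dept IV: Wₕ = 0.79235463; term = 0.79235463²·(1 − 0.22310306)·79.1/985 = 0.039169034.
Dept I: Wₕ = 0.20764537; term = 0.20764537²·(1 − 0.15211755)·172/176 = 0.035726949.
Sum = 0.074895983.
SE = √(0.074895983) = 0.27367.

0.27367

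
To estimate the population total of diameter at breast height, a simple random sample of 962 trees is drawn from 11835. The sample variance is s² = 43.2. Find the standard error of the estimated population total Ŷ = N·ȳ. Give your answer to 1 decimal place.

Var(Ŷ) = N²·Var(ȳ) = N²·(1 − n/N)·s²/n.
f = 962/11835 = 0.08128433; Var(ȳ) = 0.91871567·43.2/962 = 0.041256255.
Var(Ŷ) = 11835² · 0.041256255 = 5.7786492 × 10^6.
SE(Ŷ) = √(5.7786492 × 10^6) = 2403.9.

2403.9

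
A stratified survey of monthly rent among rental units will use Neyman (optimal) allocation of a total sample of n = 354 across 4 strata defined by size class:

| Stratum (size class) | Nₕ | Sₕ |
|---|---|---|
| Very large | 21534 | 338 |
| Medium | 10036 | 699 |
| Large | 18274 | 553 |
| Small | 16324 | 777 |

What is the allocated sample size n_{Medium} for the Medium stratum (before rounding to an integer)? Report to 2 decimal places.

Neyman allocation: nₕ = n·NₕSₕ / Σⱼ NⱼSⱼ.
Σ NⱼSⱼ = 21534·338 + 10036·699 + 18274·553 + 16324·777 = 3.7082926 × 10^7.
n_{Medium} = 354·10036·699 / (3.7082926 × 10^7) = 66.97.

66.97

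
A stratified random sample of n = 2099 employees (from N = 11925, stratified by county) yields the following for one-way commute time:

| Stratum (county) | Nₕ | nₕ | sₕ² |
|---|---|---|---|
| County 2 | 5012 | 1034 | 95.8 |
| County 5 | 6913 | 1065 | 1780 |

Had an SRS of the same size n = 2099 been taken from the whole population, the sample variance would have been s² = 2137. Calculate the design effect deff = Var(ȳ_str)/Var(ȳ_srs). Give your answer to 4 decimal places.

Var(ȳ_str) = Σ Wₕ²(1−fₕ)sₕ²/nₕ with Wₕ = Nₕ/11925:
  County 2: (5012/11925)²·(1−1034/5012)·95.8/1034 = 0.012989847
  County 5: (6913/11925)²·(1−1065/6913)·1780/1065 = 0.47514651
  → Var(ȳ_str) = 0.48813636.
Var(ȳ_srs) = (1 − 2099/11925)·2137/2099 = 0.8389005.
deff = 0.48813636 / 0.8389005 = 0.5819.

0.5819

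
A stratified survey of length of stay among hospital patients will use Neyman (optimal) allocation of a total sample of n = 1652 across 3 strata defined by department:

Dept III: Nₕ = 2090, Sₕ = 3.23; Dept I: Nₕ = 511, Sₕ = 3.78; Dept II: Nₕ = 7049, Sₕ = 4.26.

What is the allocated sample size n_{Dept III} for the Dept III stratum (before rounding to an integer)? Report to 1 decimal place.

288.1

Neyman allocation: nₕ = n·NₕSₕ / Σⱼ NⱼSⱼ.
Σ NⱼSⱼ = 2090·3.23 + 511·3.78 + 7049·4.26 = 38711.02.
n_{Dept III} = 1652·2090·3.23 / 38711.02 = 288.1.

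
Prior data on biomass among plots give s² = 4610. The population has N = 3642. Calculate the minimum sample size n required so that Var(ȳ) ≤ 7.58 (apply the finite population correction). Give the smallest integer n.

Without fpc, n₀ = s²/D = 4610/7.58 = 608.1794.
With fpc, (1 − n/N)·s²/n ≤ D requires n ≥ n₀/(1 + n₀/N) = 608.1794/(1 + 608.1794/3642) = 521.1520.
Rounding up, n = 522.

522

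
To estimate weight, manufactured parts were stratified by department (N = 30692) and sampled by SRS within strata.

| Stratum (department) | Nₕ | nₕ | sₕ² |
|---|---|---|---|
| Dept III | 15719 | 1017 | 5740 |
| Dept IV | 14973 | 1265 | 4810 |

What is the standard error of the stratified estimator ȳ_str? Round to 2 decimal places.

Var(ȳ_str) = Σₕ Wₕ²(1 − fₕ)sₕ²/nₕ with Wₕ = Nₕ/N, N = 30692.
Dept III: Wₕ = 0.51215300; term = 0.51215300²·(1 − 0.06469877)·5740/1017 = 1.384656.
Dept IV: Wₕ = 0.48784700; term = 0.48784700²·(1 − 0.08448541)·4810/1265 = 0.82848966.
Sum = 2.2131457.
SE = √(2.2131457) = 1.49.

1.49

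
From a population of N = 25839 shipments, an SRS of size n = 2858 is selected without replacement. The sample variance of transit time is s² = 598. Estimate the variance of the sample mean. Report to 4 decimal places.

Under SRS without replacement, Var(ȳ) = (1 − f)·s²/n with f = n/N = 2858/25839 = 0.11060800.
Var(ȳ) = (1 − 0.11060800)·598/2858 = 0.88939200·0.20923723 = 0.18609392.

0.1861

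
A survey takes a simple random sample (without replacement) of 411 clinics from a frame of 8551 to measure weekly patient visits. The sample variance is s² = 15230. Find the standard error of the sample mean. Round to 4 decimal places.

Under SRS without replacement, Var(ȳ) = (1 − f)·s²/n with f = n/N = 411/8551 = 0.04806455.
Var(ȳ) = (1 − 0.04806455)·15230/411 = 0.95193545·37.055961 = 35.274883.
SE(ȳ) = √(35.274883) = 5.9393.

5.9393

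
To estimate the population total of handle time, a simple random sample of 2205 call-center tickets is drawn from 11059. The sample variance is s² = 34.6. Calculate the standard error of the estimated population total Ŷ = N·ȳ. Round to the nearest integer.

1240

Var(Ŷ) = N²·Var(ȳ) = N²·(1 − n/N)·s²/n.
f = 2205/11059 = 0.19938512; Var(ȳ) = 0.80061488·34.6/2205 = 0.012562936.
Var(Ŷ) = 11059² · 0.012562936 = 1.5364657 × 10^6.
SE(Ŷ) = √(1.5364657 × 10^6) = 1240.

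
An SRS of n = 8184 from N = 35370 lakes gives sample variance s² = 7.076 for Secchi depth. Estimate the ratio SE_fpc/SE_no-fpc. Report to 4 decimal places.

f = n/N = 8184/35370 = 0.23138253.
SE_no-fpc = √(s²/n) = 0.029404317; SE_fpc = √((1−f)s²/n) = 0.02577901.
Ratio = √(1−f) = 0.87670832.

0.8767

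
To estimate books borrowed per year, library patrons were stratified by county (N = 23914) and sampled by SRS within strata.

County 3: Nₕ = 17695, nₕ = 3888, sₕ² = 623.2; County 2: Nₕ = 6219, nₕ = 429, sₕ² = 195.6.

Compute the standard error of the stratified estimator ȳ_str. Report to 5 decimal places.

0.31175

Var(ȳ_str) = Σₕ Wₕ²(1 − fₕ)sₕ²/nₕ with Wₕ = Nₕ/N, N = 23914.
County 3: Wₕ = 0.73994313; term = 0.73994313²·(1 − 0.21972309)·623.2/3888 = 0.0684773.
County 2: Wₕ = 0.26005687; term = 0.26005687²·(1 − 0.06898215)·195.6/429 = 0.028708218.
Sum = 0.097185518.
SE = √(0.097185518) = 0.31175.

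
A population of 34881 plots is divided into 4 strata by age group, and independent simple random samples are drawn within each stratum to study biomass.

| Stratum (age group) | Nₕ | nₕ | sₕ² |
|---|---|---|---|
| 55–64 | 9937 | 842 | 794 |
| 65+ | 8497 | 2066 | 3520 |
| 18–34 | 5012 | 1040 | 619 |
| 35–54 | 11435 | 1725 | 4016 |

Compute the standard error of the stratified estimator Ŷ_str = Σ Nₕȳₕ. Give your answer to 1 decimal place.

21181.9

Var(Ŷ_str) = Σₕ Nₕ²(1 − fₕ)sₕ²/nₕ.
55–64: 9937²·(1 − 842/9937)·794/842 = 8.5224881 × 10^7.
65+: 8497²·(1 − 2066/8497)·3520/2066 = 9.3101456 × 10^7.
18–34: 5012²·(1 − 1040/5012)·619/1040 = 1.1848888 × 10^7.
35–54: 11435²·(1 − 1725/11435)·4016/1725 = 2.5849968 × 10^8.
Sum = 4.4867491 × 10^8.
SE = √(4.4867491 × 10^8) = 21181.9.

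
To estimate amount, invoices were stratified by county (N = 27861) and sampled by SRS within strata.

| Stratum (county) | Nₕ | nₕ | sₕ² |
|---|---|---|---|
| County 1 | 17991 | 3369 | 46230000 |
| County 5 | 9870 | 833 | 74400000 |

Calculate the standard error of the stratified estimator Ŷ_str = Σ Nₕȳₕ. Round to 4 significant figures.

3.402 × 10^6

Var(Ŷ_str) = Σₕ Nₕ²(1 − fₕ)sₕ²/nₕ.
County 1: 17991²·(1 − 3369/17991)·46230000/3369 = 3.6098152 × 10^12.
County 5: 9870²·(1 − 833/9870)·74400000/833 = 7.9665332 × 10^12.
Sum = 1.1576348 × 10^13.
SE = √(1.1576348 × 10^13) = 3.402 × 10^6.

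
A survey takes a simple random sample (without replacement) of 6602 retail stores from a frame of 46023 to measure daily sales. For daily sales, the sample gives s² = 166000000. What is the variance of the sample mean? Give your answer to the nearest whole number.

Under SRS without replacement, Var(ȳ) = (1 − f)·s²/n with f = n/N = 6602/46023 = 0.14345001.
Var(ȳ) = (1 − 0.14345001)·166000000/6602 = 0.85654999·25143.896 = 21537.004.

21537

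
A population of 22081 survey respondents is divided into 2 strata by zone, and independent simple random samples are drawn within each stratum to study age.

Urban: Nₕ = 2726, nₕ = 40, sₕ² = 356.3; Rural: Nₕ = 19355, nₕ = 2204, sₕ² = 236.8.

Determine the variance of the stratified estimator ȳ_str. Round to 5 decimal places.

0.20692

Var(ȳ_str) = Σₕ Wₕ²(1 − fₕ)sₕ²/nₕ with Wₕ = Nₕ/N, N = 22081.
Urban: Wₕ = 0.12345455; term = 0.12345455²·(1 − 0.01467351)·356.3/40 = 0.13376738.
Rural: Wₕ = 0.87654545; term = 0.87654545²·(1 − 0.11387238)·236.8/2204 = 0.073150156.
Sum = 0.20691754.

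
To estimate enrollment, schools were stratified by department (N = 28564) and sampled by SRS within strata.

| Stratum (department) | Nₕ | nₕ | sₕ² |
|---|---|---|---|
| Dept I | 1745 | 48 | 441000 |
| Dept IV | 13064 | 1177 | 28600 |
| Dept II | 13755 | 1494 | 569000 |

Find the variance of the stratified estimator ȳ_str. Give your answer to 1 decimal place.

116.7

Var(ȳ_str) = Σₕ Wₕ²(1 − fₕ)sₕ²/nₕ with Wₕ = Nₕ/N, N = 28564.
Dept I: Wₕ = 0.06109088; term = 0.06109088²·(1 − 0.02750716)·441000/48 = 33.34545.
Dept IV: Wₕ = 0.45735891; term = 0.45735891²·(1 − 0.09009492)·28600/1177 = 4.6248745.
Dept II: Wₕ = 0.48155020; term = 0.48155020²·(1 − 0.10861505)·569000/1494 = 78.724536.
Sum = 116.69486.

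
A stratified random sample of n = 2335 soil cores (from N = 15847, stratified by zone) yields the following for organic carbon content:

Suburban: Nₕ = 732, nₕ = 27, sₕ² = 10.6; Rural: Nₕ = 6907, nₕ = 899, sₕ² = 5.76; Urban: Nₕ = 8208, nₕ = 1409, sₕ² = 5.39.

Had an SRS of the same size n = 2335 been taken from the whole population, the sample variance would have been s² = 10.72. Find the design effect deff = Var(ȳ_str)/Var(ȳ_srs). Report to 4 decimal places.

Var(ȳ_str) = Σ Wₕ²(1−fₕ)sₕ²/nₕ with Wₕ = Nₕ/15847:
  Suburban: (732/15847)²·(1−27/732)·10.6/27 = 8.0676711 × 10^-4
  Rural: (6907/15847)²·(1−899/6907)·5.76/899 = 0.0010587369
  Urban: (8208/15847)²·(1−1409/8208)·5.39/1409 = 8.5009223 × 10^-4
  → Var(ȳ_str) = 0.0027155962.
Var(ȳ_srs) = (1 − 2335/15847)·10.72/2335 = 0.0039145377.
deff = 0.0027155962 / 0.0039145377 = 0.6937.

0.6937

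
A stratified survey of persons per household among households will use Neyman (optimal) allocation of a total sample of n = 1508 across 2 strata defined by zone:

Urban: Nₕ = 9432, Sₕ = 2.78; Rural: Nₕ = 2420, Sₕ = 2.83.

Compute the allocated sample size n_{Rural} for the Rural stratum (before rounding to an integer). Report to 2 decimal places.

312.30

Neyman allocation: nₕ = n·NₕSₕ / Σⱼ NⱼSⱼ.
Σ NⱼSⱼ = 9432·2.78 + 2420·2.83 = 33069.56.
n_{Rural} = 1508·2420·2.83 / 33069.56 = 312.30.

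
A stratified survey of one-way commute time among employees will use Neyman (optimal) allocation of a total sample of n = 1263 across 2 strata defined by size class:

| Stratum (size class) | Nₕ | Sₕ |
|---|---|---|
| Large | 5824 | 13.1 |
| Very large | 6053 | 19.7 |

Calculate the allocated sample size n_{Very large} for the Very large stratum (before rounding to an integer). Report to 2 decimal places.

Neyman allocation: nₕ = n·NₕSₕ / Σⱼ NⱼSⱼ.
Σ NⱼSⱼ = 5824·13.1 + 6053·19.7 = 195538.5.
n_{Very large} = 1263·6053·19.7 / 195538.5 = 770.21.

770.21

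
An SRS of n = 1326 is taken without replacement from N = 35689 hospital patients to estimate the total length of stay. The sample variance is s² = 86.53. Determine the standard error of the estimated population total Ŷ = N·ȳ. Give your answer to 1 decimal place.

8945.9

Var(Ŷ) = N²·Var(ȳ) = N²·(1 − n/N)·s²/n.
f = 1326/35689 = 0.03715431; Var(ȳ) = 0.96284569·86.53/1326 = 0.062831854.
Var(Ŷ) = 35689² · 0.062831854 = 8.0029229 × 10^7.
SE(Ŷ) = √(8.0029229 × 10^7) = 8945.9.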